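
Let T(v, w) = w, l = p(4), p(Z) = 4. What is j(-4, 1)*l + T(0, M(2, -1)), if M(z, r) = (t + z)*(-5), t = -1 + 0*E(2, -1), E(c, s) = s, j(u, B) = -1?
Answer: -9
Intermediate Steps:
t = -1 (t = -1 + 0*(-1) = -1 + 0 = -1)
l = 4
M(z, r) = 5 - 5*z (M(z, r) = (-1 + z)*(-5) = 5 - 5*z)
j(-4, 1)*l + T(0, M(2, -1)) = -1*4 + (5 - 5*2) = -4 + (5 - 10) = -4 - 5 = -9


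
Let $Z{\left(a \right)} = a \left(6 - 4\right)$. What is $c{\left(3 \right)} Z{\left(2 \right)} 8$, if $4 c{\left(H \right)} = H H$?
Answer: $72$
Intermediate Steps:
$c{\left(H \right)} = \frac{H^{2}}{4}$ ($c{\left(H \right)} = \frac{H H}{4} = \frac{H^{2}}{4}$)
$Z{\left(a \right)} = 2 a$ ($Z{\left(a \right)} = a 2 = 2 a$)
$c{\left(3 \right)} Z{\left(2 \right)} 8 = \frac{3^{2}}{4} \cdot 2 \cdot 2 \cdot 8 = \frac{1}{4} \cdot 9 \cdot 4 \cdot 8 = \frac{9}{4} \cdot 4 \cdot 8 = 9 \cdot 8 = 72$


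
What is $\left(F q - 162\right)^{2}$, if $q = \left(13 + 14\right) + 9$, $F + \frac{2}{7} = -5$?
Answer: $\frac{6081156}{49} \approx 1.2411 \cdot 10^{5}$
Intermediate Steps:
$F = - \frac{37}{7}$ ($F = - \frac{2}{7} - 5 = - \frac{37}{7} \approx -5.2857$)
$q = 36$ ($q = 27 + 9 = 36$)
$\left(F q - 162\right)^{2} = \left(\left(- \frac{37}{7}\right) 36 - 162\right)^{2} = \left(- \frac{1332}{7} - 162\right)^{2} = \left(- \frac{2466}{7}\right)^{2} = \frac{6081156}{49}$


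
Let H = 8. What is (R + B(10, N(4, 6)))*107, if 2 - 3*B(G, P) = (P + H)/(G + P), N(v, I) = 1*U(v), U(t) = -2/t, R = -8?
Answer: -46331/57 ≈ -812.82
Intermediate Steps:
N(v, I) = -2/v (N(v, I) = 1*(-2/v) = -2/v)
B(G, P) = ⅔ - (8 + P)/(3*(G + P)) (B(G, P) = ⅔ - (P + 8)/(3*(G + P)) = ⅔ - (8 + P)/(3*(G + P)))
(R + B(10, N(4, 6)))*107 = (-8 + (-8 - 2/4 + 2*10)/(3*(10 - 2/4)))*107 = (-8 + (-8 - 2*¼ + 20)/(3*(10 - 2*¼)))*107 = (-8 + (-8 - ½ + 20)/(3*(10 - ½)))*107 = (-8 + (⅓)*(23/2)/(19/2))*107 = (-8 + (⅓)*(2/19)*(23/2))*107 = (-8 + 23/57)*107 = -433/57*107 = -46331/57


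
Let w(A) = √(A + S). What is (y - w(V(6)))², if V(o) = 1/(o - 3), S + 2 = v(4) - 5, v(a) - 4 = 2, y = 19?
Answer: (57 - I*√6)²/9 ≈ 360.33 - 31.027*I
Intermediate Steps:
v(a) = 6 (v(a) = 4 + 2 = 6)
S = -1 (S = -2 + (6 - 5) = -2 + 1 = -1)
V(o) = 1/(-3 + o)
w(A) = √(-1 + A) (w(A) = √(A - 1) = √(-1 + A))
(y - w(V(6)))² = (19 - √(-1 + 1/(-3 + 6)))² = (19 - √(-1 + 1/3))² = (19 - √(-1 + ⅓))² = (19 - √(-⅔))² = (19 - I*√6/3)²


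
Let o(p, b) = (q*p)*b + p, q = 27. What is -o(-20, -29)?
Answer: -15640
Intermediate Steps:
o(p, b) = p + 27*b*p (o(p, b) = (27*p)*b + p = 27*b*p + p = p + 27*b*p)
-o(-20, -29) = -(-20)*(1 + 27*(-29)) = -(-20)*(1 - 783) = -(-20)*(-782) = -1*15640 = -15640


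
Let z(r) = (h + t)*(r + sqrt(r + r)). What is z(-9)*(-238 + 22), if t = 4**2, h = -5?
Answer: 21384 - 7128*I*sqrt(2) ≈ 21384.0 - 10081.0*I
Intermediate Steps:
t = 16
z(r) = 11*r + 11*sqrt(2)*sqrt(r) (z(r) = (-5 + 16)*(r + sqrt(r + r)) = 11*(r + sqrt(2*r)) = 11*(r + sqrt(2)*sqrt(r)) = 11*r + 11*sqrt(2)*sqrt(r))
z(-9)*(-238 + 22) = (11*(-9) + 11*sqrt(2)*sqrt(-9))*(-238 + 22) = (-99 + 11*sqrt(2)*(3*I))*(-216) = (-99 + 33*I*sqrt(2))*(-216) = 21384 - 7128*I*sqrt(2)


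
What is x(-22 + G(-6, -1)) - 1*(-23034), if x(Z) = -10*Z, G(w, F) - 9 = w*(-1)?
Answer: 23104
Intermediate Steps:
G(w, F) = 9 - w (G(w, F) = 9 + w*(-1) = 9 - w)
x(-22 + G(-6, -1)) - 1*(-23034) = -10*(-22 + (9 - 1*(-6))) - 1*(-23034) = -10*(-22 + (9 + 6)) + 23034 = -10*(-22 + 15) + 23034 = -10*(-7) + 23034 = 70 + 23034 = 23104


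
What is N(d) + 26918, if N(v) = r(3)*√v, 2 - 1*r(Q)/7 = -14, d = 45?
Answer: 26918 + 336*√5 ≈ 27669.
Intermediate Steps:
r(Q) = 112 (r(Q) = 14 - 7*(-14) = 14 + 98 = 112)
N(v) = 112*√v
N(d) + 26918 = 112*√45 + 26918 = 112*(3*√5) + 26918 = 336*√5 + 26918 = 26918 + 336*√5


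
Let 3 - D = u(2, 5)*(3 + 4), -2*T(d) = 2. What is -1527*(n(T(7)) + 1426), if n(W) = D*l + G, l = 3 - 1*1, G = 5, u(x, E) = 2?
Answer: -2151543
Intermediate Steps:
l = 2 (l = 3 - 1 = 2)
T(d) = -1 (T(d) = -1/2*2 = -1)
D = -11 (D = 3 - 2*(3 + 4) = 3 - 2*7 = 3 - 1*14 = 3 - 14 = -11)
n(W) = -17 (n(W) = -11*2 + 5 = -22 + 5 = -17)
-1527*(n(T(7)) + 1426) = -1527*(-17 + 1426) = -1527*1409 = -2151543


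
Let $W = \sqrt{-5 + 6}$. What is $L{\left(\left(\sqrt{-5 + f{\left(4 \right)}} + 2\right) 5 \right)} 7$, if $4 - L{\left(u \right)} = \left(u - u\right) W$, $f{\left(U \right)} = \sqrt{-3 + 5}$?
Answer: $28$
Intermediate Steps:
$f{\left(U \right)} = \sqrt{2}$
$W = 1$ ($W = \sqrt{1} = 1$)
$L{\left(u \right)} = 4$ ($L{\left(u \right)} = 4 - \left(u - u\right) 1 = 4 - 0 \cdot 1 = 4 - 0 = 4 + 0 = 4$)
$L{\left(\left(\sqrt{-5 + f{\left(4 \right)}} + 2\right) 5 \right)} 7 = 4 \cdot 7 = 28$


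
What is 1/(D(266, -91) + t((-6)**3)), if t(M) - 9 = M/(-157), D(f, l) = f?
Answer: 157/43391 ≈ 0.0036183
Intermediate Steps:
t(M) = 9 - M/157 (t(M) = 9 + M/(-157) = 9 + M*(-1/157) = 9 - M/157)
1/(D(266, -91) + t((-6)**3)) = 1/(266 + (9 - 1/157*(-6)**3)) = 1/(266 + (9 - 1/157*(-216))) = 1/(266 + (9 + 216/157)) = 1/(266 + 1629/157) = 1/(43391/157) = 157/43391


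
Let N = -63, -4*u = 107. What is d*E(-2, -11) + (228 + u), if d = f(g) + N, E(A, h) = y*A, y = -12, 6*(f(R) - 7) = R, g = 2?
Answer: -4539/4 ≈ -1134.8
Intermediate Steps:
u = -107/4 (u = -¼*107 = -107/4 ≈ -26.750)
f(R) = 7 + R/6
E(A, h) = -12*A
d = -167/3 (d = (7 + (⅙)*2) - 63 = (7 + ⅓) - 63 = 22/3 - 63 = -167/3 ≈ -55.667)
d*E(-2, -11) + (228 + u) = -(-668)*(-2) + (228 - 107/4) = -167/3*24 + 805/4 = -1336 + 805/4 = -4539/4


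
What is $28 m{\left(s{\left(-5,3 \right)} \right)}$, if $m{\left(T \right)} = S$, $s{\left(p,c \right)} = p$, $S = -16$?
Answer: $-448$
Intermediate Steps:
$m{\left(T \right)} = -16$
$28 m{\left(s{\left(-5,3 \right)} \right)} = 28 \left(-16\right) = -448$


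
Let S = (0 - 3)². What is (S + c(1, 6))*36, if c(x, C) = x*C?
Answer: 540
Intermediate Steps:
c(x, C) = C*x
S = 9 (S = (-3)² = 9)
(S + c(1, 6))*36 = (9 + 6*1)*36 = (9 + 6)*36 = 15*36 = 540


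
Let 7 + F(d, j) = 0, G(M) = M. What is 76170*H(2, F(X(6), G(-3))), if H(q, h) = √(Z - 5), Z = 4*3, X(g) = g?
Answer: 76170*√7 ≈ 2.0153e+5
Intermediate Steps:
Z = 12
F(d, j) = -7 (F(d, j) = -7 + 0 = -7)
H(q, h) = √7 (H(q, h) = √(12 - 5) = √7)
76170*H(2, F(X(6), G(-3))) = 76170*√7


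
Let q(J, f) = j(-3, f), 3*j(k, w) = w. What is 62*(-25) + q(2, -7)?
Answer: -4657/3 ≈ -1552.3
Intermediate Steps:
j(k, w) = w/3
q(J, f) = f/3
62*(-25) + q(2, -7) = 62*(-25) + (⅓)*(-7) = -1550 - 7/3 = -4657/3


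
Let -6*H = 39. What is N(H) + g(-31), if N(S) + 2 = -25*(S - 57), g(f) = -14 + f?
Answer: 3081/2 ≈ 1540.5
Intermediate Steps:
H = -13/2 (H = -⅙*39 = -13/2 ≈ -6.5000)
N(S) = 1423 - 25*S (N(S) = -2 - 25*(S - 57) = -2 - 25*(-57 + S) = -2 + (1425 - 25*S) = 1423 - 25*S)
N(H) + g(-31) = (1423 - 25*(-13/2)) + (-14 - 31) = (1423 + 325/2) - 45 = 3171/2 - 45 = 3081/2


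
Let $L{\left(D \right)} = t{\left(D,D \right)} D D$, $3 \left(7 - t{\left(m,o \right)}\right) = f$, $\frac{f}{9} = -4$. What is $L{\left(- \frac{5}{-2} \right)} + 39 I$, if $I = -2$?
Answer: $\frac{163}{4} \approx 40.75$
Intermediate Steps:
$f = -36$ ($f = 9 \left(-4\right) = -36$)
$t{\left(m,o \right)} = 19$ ($t{\left(m,o \right)} = 7 - -12 = 7 + 12 = 19$)
$L{\left(D \right)} = 19 D^{2}$ ($L{\left(D \right)} = 19 D D = 19 D^{2}$)
$L{\left(- \frac{5}{-2} \right)} + 39 I = 19 \left(- \frac{5}{-2}\right)^{2} + 39 \left(-2\right) = 19 \left(\left(-5\right) \left(- \frac{1}{2}\right)\right)^{2} - 78 = 19 \left(\frac{5}{2}\right)^{2} - 78 = 19 \cdot \frac{25}{4} - 78 = \frac{475}{4} - 78 = \frac{163}{4}$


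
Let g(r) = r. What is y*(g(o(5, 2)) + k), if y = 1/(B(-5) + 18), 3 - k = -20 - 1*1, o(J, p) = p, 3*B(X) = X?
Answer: 78/49 ≈ 1.5918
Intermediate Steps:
B(X) = X/3
k = 24 (k = 3 - (-20 - 1*1) = 3 - (-20 - 1) = 3 - 1*(-21) = 3 + 21 = 24)
y = 3/49 (y = 1/((1/3)*(-5) + 18) = 1/(-5/3 + 18) = 1/(49/3) = 3/49 ≈ 0.061224)
y*(g(o(5, 2)) + k) = 3*(2 + 24)/49 = (3/49)*26 = 78/49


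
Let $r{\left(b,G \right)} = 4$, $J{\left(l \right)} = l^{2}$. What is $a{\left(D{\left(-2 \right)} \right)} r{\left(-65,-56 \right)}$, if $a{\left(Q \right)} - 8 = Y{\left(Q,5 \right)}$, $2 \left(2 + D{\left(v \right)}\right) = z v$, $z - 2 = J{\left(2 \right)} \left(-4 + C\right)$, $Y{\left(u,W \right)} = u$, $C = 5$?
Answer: $0$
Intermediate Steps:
$z = 6$ ($z = 2 + 2^{2} \left(-4 + 5\right) = 2 + 4 \cdot 1 = 2 + 4 = 6$)
$D{\left(v \right)} = -2 + 3 v$ ($D{\left(v \right)} = -2 + \frac{6 v}{2} = -2 + 3 v$)
$a{\left(Q \right)} = 8 + Q$
$a{\left(D{\left(-2 \right)} \right)} r{\left(-65,-56 \right)} = \left(8 + \left(-2 + 3 \left(-2\right)\right)\right) 4 = \left(8 - 8\right) 4 = 0 \cdot 4 = 0$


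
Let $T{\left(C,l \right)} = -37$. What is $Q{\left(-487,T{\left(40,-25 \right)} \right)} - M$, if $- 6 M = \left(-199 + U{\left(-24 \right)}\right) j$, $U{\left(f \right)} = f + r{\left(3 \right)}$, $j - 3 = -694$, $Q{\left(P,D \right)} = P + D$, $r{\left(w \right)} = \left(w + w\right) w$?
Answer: $\frac{138511}{6} \approx 23085.0$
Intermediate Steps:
$r{\left(w \right)} = 2 w^{2}$ ($r{\left(w \right)} = 2 w w = 2 w^{2}$)
$Q{\left(P,D \right)} = D + P$
$j = -691$ ($j = 3 - 694 = -691$)
$U{\left(f \right)} = 18 + f$ ($U{\left(f \right)} = f + 2 \cdot 3^{2} = f + 2 \cdot 9 = f + 18 = 18 + f$)
$M = - \frac{141655}{6}$ ($M = - \frac{\left(-199 + \left(18 - 24\right)\right) \left(-691\right)}{6} = - \frac{\left(-199 - 6\right) \left(-691\right)}{6} = - \frac{\left(-205\right) \left(-691\right)}{6} = \left(- \frac{1}{6}\right) 141655 = - \frac{141655}{6} \approx -23609.0$)
$Q{\left(-487,T{\left(40,-25 \right)} \right)} - M = \left(-37 - 487\right) - - \frac{141655}{6} = -524 + \frac{141655}{6} = \frac{138511}{6}$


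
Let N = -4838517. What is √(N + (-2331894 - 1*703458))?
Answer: I*√7873869 ≈ 2806.0*I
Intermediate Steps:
√(N + (-2331894 - 1*703458)) = √(-4838517 + (-2331894 - 1*703458)) = √(-4838517 + (-2331894 - 703458)) = √(-4838517 - 3035352) = √(-7873869) = I*√7873869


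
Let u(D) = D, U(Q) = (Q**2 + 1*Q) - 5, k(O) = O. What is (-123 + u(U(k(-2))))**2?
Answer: 15876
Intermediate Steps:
U(Q) = -5 + Q + Q**2 (U(Q) = (Q**2 + Q) - 5 = (Q + Q**2) - 5 = -5 + Q + Q**2)
(-123 + u(U(k(-2))))**2 = (-123 + (-5 - 2 + (-2)**2))**2 = (-123 + (-5 - 2 + 4))**2 = (-123 - 3)**2 = (-126)**2 = 15876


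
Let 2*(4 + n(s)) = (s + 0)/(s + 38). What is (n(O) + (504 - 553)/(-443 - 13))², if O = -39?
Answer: 50651689/207936 ≈ 243.59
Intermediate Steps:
n(s) = -4 + s/(2*(38 + s)) (n(s) = -4 + ((s + 0)/(s + 38))/2 = -4 + (s/(38 + s))/2 = -4 + s/(2*(38 + s)))
(n(O) + (504 - 553)/(-443 - 13))² = ((-304 - 7*(-39))/(2*(38 - 39)) + (504 - 553)/(-443 - 13))² = ((½)*(-304 + 273)/(-1) - 49/(-456))² = ((½)*(-1)*(-31) - 49*(-1/456))² = (31/2 + 49/456)² = (7117/456)² = 50651689/207936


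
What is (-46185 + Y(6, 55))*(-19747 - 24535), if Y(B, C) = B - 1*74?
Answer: 2048175346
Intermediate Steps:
Y(B, C) = -74 + B (Y(B, C) = B - 74 = -74 + B)
(-46185 + Y(6, 55))*(-19747 - 24535) = (-46185 + (-74 + 6))*(-19747 - 24535) = (-46185 - 68)*(-44282) = -46253*(-44282) = 2048175346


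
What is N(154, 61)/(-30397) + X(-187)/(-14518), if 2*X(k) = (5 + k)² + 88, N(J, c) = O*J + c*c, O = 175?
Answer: -475027080/220651823 ≈ -2.1528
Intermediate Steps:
N(J, c) = c² + 175*J (N(J, c) = 175*J + c*c = 175*J + c² = c² + 175*J)
X(k) = 44 + (5 + k)²/2 (X(k) = ((5 + k)² + 88)/2 = (88 + (5 + k)²)/2 = 44 + (5 + k)²/2)
N(154, 61)/(-30397) + X(-187)/(-14518) = (61² + 175*154)/(-30397) + (44 + (5 - 187)²/2)/(-14518) = (3721 + 26950)*(-1/30397) + (44 + (½)*(-182)²)*(-1/14518) = 30671*(-1/30397) + (44 + (½)*33124)*(-1/14518) = -30671/30397 + (44 + 16562)*(-1/14518) = -30671/30397 + 16606*(-1/14518) = -30671/30397 - 8303/7259 = -475027080/220651823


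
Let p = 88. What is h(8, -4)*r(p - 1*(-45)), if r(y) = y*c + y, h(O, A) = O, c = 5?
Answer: 6384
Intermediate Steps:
r(y) = 6*y (r(y) = y*5 + y = 5*y + y = 6*y)
h(8, -4)*r(p - 1*(-45)) = 8*(6*(88 - 1*(-45))) = 8*(6*(88 + 45)) = 8*(6*133) = 8*798 = 6384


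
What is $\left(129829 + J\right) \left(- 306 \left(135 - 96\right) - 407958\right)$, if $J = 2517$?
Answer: $-55571026632$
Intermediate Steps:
$\left(129829 + J\right) \left(- 306 \left(135 - 96\right) - 407958\right) = \left(129829 + 2517\right) \left(- 306 \left(135 - 96\right) - 407958\right) = 132346 \left(\left(-306\right) 39 - 407958\right) = 132346 \left(-11934 - 407958\right) = 132346 \left(-419892\right) = -55571026632$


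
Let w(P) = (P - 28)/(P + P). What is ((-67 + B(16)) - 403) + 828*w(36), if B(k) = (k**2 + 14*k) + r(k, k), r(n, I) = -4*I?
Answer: 38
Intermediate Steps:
w(P) = (-28 + P)/(2*P) (w(P) = (-28 + P)/((2*P)) = (-28 + P)*(1/(2*P)) = (-28 + P)/(2*P))
B(k) = k**2 + 10*k (B(k) = (k**2 + 14*k) - 4*k = k**2 + 10*k)
((-67 + B(16)) - 403) + 828*w(36) = ((-67 + 16*(10 + 16)) - 403) + 828*((1/2)*(-28 + 36)/36) = ((-67 + 16*26) - 403) + 828*((1/2)*(1/36)*8) = ((-67 + 416) - 403) + 828*(1/9) = (349 - 403) + 92 = -54 + 92 = 38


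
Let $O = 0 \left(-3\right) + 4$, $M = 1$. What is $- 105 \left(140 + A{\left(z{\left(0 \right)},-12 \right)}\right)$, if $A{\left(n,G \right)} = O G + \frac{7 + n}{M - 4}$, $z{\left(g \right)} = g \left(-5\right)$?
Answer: $-9415$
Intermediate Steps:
$O = 4$ ($O = 0 + 4 = 4$)
$z{\left(g \right)} = - 5 g$
$A{\left(n,G \right)} = - \frac{7}{3} + 4 G - \frac{n}{3}$ ($A{\left(n,G \right)} = 4 G + \frac{7 + n}{1 - 4} = 4 G + \frac{7 + n}{-3} = 4 G + \left(7 + n\right) \left(- \frac{1}{3}\right) = 4 G - \left(\frac{7}{3} + \frac{n}{3}\right) = - \frac{7}{3} + 4 G - \frac{n}{3}$)
$- 105 \left(140 + A{\left(z{\left(0 \right)},-12 \right)}\right) = - 105 \left(140 - \left(\frac{151}{3} + \frac{1}{3} \left(-5\right) 0\right)\right) = - 105 \left(140 - \frac{151}{3}\right) = \left(-105\right) \frac{269}{3} = -9415$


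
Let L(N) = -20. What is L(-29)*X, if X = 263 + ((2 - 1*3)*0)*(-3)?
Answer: -5260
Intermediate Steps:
X = 263 (X = 263 + ((2 - 3)*0)*(-3) = 263 - 1*0*(-3) = 263 + 0*(-3) = 263 + 0 = 263)
L(-29)*X = -20*263 = -5260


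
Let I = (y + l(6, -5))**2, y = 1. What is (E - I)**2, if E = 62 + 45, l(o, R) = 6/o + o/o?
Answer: 9604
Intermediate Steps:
l(o, R) = 1 + 6/o (l(o, R) = 6/o + 1 = 1 + 6/o)
I = 9 (I = (1 + (6 + 6)/6)**2 = (1 + (1/6)*12)**2 = (1 + 2)**2 = 3**2 = 9)
E = 107
(E - I)**2 = (107 - 1*9)**2 = (107 - 9)**2 = 98**2 = 9604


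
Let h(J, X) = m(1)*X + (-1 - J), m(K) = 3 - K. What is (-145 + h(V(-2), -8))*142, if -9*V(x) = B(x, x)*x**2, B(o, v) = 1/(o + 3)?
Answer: -206468/9 ≈ -22941.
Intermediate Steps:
B(o, v) = 1/(3 + o)
V(x) = -x**2/(9*(3 + x))
h(J, X) = -1 - J + 2*X (h(J, X) = (3 - 1*1)*X + (-1 - J) = (3 - 1)*X + (-1 - J) = 2*X + (-1 - J) = -1 - J + 2*X)
(-145 + h(V(-2), -8))*142 = (-145 + (-1 - (-1)*(-2)**2/(27 + 9*(-2)) + 2*(-8)))*142 = (-145 + (-1 - (-1)*4/(27 - 18) - 16))*142 = (-145 + (-1 - (-1)*4/9 - 16))*142 = (-145 + (-1 - 1*(-4/9) - 16))*142 = (-145 + (-1 + 4/9 - 16))*142 = (-145 - 149/9)*142 = -1454/9*142 = -206468/9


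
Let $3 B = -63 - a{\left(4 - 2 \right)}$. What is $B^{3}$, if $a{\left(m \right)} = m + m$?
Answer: $- \frac{300763}{27} \approx -11139.0$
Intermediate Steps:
$a{\left(m \right)} = 2 m$
$B = - \frac{67}{3}$ ($B = \frac{-63 - 2 \left(4 - 2\right)}{3} = \frac{-63 - 2 \cdot 2}{3} = \frac{-63 - 4}{3} = \frac{1}{3} \left(-67\right) = - \frac{67}{3} \approx -22.333$)
$B^{3} = \left(- \frac{67}{3}\right)^{3} = - \frac{300763}{27}$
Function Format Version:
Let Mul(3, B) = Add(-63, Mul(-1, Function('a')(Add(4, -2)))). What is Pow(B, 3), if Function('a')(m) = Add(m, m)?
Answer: Rational(-300763, 27) ≈ -11139.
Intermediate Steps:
Function('a')(m) = Mul(2, m)
B = Rational(-67, 3) (B = Mul(Rational(1, 3), Add(-63, Mul(-1, Mul(2, Add(4, -2))))) = Mul(Rational(1, 3), Add(-63, Mul(-1, Mul(2, 2)))) = Mul(Rational(1, 3), Add(-63, Mul(-1, 4))) = Mul(Rational(1, 3), Add(-63, -4)) = Mul(Rational(1, 3), -67) = Rational(-67, 3) ≈ -22.333)
Pow(B, 3) = Pow(Rational(-67, 3), 3) = Rational(-300763, 27)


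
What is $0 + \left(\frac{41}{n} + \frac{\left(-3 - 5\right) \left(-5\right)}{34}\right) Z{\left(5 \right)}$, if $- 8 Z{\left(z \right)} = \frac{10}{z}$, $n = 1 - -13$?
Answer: $- \frac{977}{952} \approx -1.0263$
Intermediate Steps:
$n = 14$ ($n = 1 + 13 = 14$)
$Z{\left(z \right)} = - \frac{5}{4 z}$ ($Z{\left(z \right)} = - \frac{10 \frac{1}{z}}{8} = - \frac{5}{4 z}$)
$0 + \left(\frac{41}{n} + \frac{\left(-3 - 5\right) \left(-5\right)}{34}\right) Z{\left(5 \right)} = 0 + \left(\frac{41}{14} + \frac{\left(-3 - 5\right) \left(-5\right)}{34}\right) \left(- \frac{5}{4 \cdot 5}\right) = 0 + \left(41 \cdot \frac{1}{14} + \left(-8\right) \left(-5\right) \frac{1}{34}\right) \left(\left(- \frac{5}{4}\right) \frac{1}{5}\right) = 0 + \left(\frac{41}{14} + 40 \cdot \frac{1}{34}\right) \left(- \frac{1}{4}\right) = 0 + \left(\frac{41}{14} + \frac{20}{17}\right) \left(- \frac{1}{4}\right) = 0 + \frac{977}{238} \left(- \frac{1}{4}\right) = 0 - \frac{977}{952} = - \frac{977}{952}$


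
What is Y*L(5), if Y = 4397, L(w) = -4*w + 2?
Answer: -79146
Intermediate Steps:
L(w) = 2 - 4*w
Y*L(5) = 4397*(2 - 4*5) = 4397*(2 - 20) = 4397*(-18) = -79146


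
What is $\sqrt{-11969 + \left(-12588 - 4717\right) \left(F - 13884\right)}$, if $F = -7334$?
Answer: $3 \sqrt{40796169} \approx 19162.0$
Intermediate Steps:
$\sqrt{-11969 + \left(-12588 - 4717\right) \left(F - 13884\right)} = \sqrt{-11969 + \left(-12588 - 4717\right) \left(-7334 - 13884\right)} = \sqrt{-11969 - -367177490} = \sqrt{-11969 + 367177490} = \sqrt{367165521} = 3 \sqrt{40796169}$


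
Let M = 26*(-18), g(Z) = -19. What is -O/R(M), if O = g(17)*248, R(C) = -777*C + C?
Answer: 589/45396 ≈ 0.012975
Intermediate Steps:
M = -468
R(C) = -776*C
O = -4712 (O = -19*248 = -4712)
-O/R(M) = -(-4712)/((-776*(-468))) = -(-4712)/363168 = -1*(-589/45396) = 589/45396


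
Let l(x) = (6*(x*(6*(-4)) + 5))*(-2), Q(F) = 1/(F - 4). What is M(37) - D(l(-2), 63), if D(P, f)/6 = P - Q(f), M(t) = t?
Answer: 227333/59 ≈ 3853.1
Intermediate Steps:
Q(F) = 1/(-4 + F)
l(x) = -60 + 288*x (l(x) = (6*(x*(-24) + 5))*(-2) = (6*(-24*x + 5))*(-2) = (6*(5 - 24*x))*(-2) = (30 - 144*x)*(-2) = -60 + 288*x)
D(P, f) = -6/(-4 + f) + 6*P (D(P, f) = 6*(P - 1/(-4 + f)) = -6/(-4 + f) + 6*P)
M(37) - D(l(-2), 63) = 37 - 6*(-1 + (-60 + 288*(-2))*(-4 + 63))/(-4 + 63) = 37 - 6*(-1 + (-60 - 576)*59)/59 = 37 - 6*(-1 - 636*59)/59 = 37 - 6*(-1 - 37524)/59 = 37 - 6*(-37525)/59 = 37 - 1*(-225150/59) = 37 + 225150/59 = 227333/59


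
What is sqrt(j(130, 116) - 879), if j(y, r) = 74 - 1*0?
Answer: I*sqrt(805) ≈ 28.373*I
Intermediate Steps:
j(y, r) = 74 (j(y, r) = 74 + 0 = 74)
sqrt(j(130, 116) - 879) = sqrt(74 - 879) = sqrt(-805) = I*sqrt(805)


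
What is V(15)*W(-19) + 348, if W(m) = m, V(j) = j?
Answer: 63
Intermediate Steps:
V(15)*W(-19) + 348 = 15*(-19) + 348 = -285 + 348 = 63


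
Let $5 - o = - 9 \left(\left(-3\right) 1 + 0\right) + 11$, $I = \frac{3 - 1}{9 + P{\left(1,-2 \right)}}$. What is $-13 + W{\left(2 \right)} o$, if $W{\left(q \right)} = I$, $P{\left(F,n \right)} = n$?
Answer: $- \frac{157}{7} \approx -22.429$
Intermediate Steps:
$I = \frac{2}{7}$ ($I = \frac{3 - 1}{9 - 2} = \frac{3 + \left(-1 + 0\right)}{7} = \left(3 - 1\right) \frac{1}{7} = 2 \cdot \frac{1}{7} = \frac{2}{7} \approx 0.28571$)
$W{\left(q \right)} = \frac{2}{7}$
$o = -33$ ($o = 5 - \left(- 9 \left(\left(-3\right) 1 + 0\right) + 11\right) = 5 - \left(- 9 \left(-3 + 0\right) + 11\right) = 5 - \left(\left(-9\right) \left(-3\right) + 11\right) = 5 - \left(27 + 11\right) = 5 - 38 = -33$)
$-13 + W{\left(2 \right)} o = -13 + \frac{2}{7} \left(-33\right) = -13 - \frac{66}{7} = - \frac{157}{7}$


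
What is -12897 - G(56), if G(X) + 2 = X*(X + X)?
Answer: -19167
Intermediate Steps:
G(X) = -2 + 2*X² (G(X) = -2 + X*(X + X) = -2 + X*(2*X) = -2 + 2*X²)
-12897 - G(56) = -12897 - (-2 + 2*56²) = -12897 - (-2 + 2*3136) = -12897 - (-2 + 6272) = -12897 - 1*6270 = -12897 - 6270 = -19167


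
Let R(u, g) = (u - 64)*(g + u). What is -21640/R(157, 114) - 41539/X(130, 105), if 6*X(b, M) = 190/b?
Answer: -81659189686/478857 ≈ -1.7053e+5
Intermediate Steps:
R(u, g) = (-64 + u)*(g + u)
X(b, M) = 95/(3*b) (X(b, M) = (190/b)/6 = 95/(3*b))
-21640/R(157, 114) - 41539/X(130, 105) = -21640/(157² - 64*114 - 64*157 + 114*157) - 41539/((95/3)/130) = -21640/(24649 - 7296 - 10048 + 17898) - 41539/((95/3)*(1/130)) = -21640/25203 - 41539/19/78 = -21640*1/25203 - 41539*78/19 = -21640/25203 - 3240042/19 = -81659189686/478857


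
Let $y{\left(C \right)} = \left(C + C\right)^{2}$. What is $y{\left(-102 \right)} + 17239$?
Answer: $58855$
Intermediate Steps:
$y{\left(C \right)} = 4 C^{2}$ ($y{\left(C \right)} = \left(2 C\right)^{2} = 4 C^{2}$)
$y{\left(-102 \right)} + 17239 = 4 \left(-102\right)^{2} + 17239 = 4 \cdot 10404 + 17239 = 41616 + 17239 = 58855$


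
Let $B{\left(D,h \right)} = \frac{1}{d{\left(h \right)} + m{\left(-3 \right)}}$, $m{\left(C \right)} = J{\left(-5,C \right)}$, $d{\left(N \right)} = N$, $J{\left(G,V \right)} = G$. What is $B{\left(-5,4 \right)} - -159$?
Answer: $158$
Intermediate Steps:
$m{\left(C \right)} = -5$
$B{\left(D,h \right)} = \frac{1}{-5 + h}$ ($B{\left(D,h \right)} = \frac{1}{h - 5} = \frac{1}{-5 + h}$)
$B{\left(-5,4 \right)} - -159 = \frac{1}{-5 + 4} - -159 = \frac{1}{-1} + 159 = -1 + 159 = 158$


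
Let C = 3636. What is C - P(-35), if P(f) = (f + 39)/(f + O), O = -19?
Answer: 98174/27 ≈ 3636.1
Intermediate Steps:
P(f) = (39 + f)/(-19 + f) (P(f) = (f + 39)/(f - 19) = (39 + f)/(-19 + f))
C - P(-35) = 3636 - (39 - 35)/(-19 - 35) = 3636 - 4/(-54) = 3636 - (-1)*4/54 = 3636 - 1*(-2/27) = 3636 + 2/27 = 98174/27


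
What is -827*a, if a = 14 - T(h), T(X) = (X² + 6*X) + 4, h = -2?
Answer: -14886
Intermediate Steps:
T(X) = 4 + X² + 6*X
a = 18 (a = 14 - (4 + (-2)² + 6*(-2)) = 14 - (4 + 4 - 12) = 14 - 1*(-4) = 14 + 4 = 18)
-827*a = -827*18 = -14886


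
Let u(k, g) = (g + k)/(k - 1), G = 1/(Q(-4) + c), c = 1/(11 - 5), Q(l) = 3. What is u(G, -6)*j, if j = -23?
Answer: -2484/13 ≈ -191.08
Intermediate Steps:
c = ⅙ (c = 1/6 = ⅙ ≈ 0.16667)
G = 6/19 (G = 1/(3 + ⅙) = 1/(19/6) = 6/19 ≈ 0.31579)
u(k, g) = (g + k)/(-1 + k)
u(G, -6)*j = ((-6 + 6/19)/(-1 + 6/19))*(-23) = (-108/19/(-13/19))*(-23) = -19/13*(-108/19)*(-23) = (108/13)*(-23) = -2484/13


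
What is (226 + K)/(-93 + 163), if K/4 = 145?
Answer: 403/35 ≈ 11.514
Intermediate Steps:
K = 580 (K = 4*145 = 580)
(226 + K)/(-93 + 163) = (226 + 580)/(-93 + 163) = 806/70 = 806*(1/70) = 403/35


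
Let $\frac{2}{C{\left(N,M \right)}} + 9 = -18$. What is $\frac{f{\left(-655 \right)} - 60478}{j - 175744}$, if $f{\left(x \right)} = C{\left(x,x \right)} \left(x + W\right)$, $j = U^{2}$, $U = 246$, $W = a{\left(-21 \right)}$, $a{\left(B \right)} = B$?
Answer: $\frac{815777}{1555578} \approx 0.52442$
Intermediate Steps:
$C{\left(N,M \right)} = - \frac{2}{27}$ ($C{\left(N,M \right)} = \frac{2}{-9 - 18} = \frac{2}{-27} = 2 \left(- \frac{1}{27}\right) = - \frac{2}{27}$)
$W = -21$
$j = 60516$ ($j = 246^{2} = 60516$)
$f{\left(x \right)} = \frac{14}{9} - \frac{2 x}{27}$ ($f{\left(x \right)} = - \frac{2 \left(x - 21\right)}{27} = - \frac{2 \left(-21 + x\right)}{27} = \frac{14}{9} - \frac{2 x}{27}$)
$\frac{f{\left(-655 \right)} - 60478}{j - 175744} = \frac{\left(\frac{14}{9} - - \frac{1310}{27}\right) - 60478}{60516 - 175744} = \frac{\left(\frac{14}{9} + \frac{1310}{27}\right) - 60478}{-115228} = \left(\frac{1352}{27} - 60478\right) \left(- \frac{1}{115228}\right) = \left(- \frac{1631554}{27}\right) \left(- \frac{1}{115228}\right) = \frac{815777}{1555578}$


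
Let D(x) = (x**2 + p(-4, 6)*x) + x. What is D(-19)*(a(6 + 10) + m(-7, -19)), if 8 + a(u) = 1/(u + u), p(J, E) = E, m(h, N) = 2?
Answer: -10887/8 ≈ -1360.9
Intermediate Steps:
D(x) = x**2 + 7*x (D(x) = (x**2 + 6*x) + x = x**2 + 7*x)
a(u) = -8 + 1/(2*u) (a(u) = -8 + 1/(u + u) = -8 + 1/(2*u))
D(-19)*(a(6 + 10) + m(-7, -19)) = (-19*(7 - 19))*((-8 + 1/(2*(6 + 10))) + 2) = (-19*(-12))*((-8 + (1/2)/16) + 2) = 228*((-8 + (1/2)*(1/16)) + 2) = 228*((-8 + 1/32) + 2) = 228*(-255/32 + 2) = 228*(-191/32) = -10887/8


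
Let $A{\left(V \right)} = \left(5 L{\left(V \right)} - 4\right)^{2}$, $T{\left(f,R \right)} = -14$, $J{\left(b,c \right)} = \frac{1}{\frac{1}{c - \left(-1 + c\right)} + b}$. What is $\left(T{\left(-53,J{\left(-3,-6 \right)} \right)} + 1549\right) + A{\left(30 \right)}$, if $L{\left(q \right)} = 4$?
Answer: $1791$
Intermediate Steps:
$J{\left(b,c \right)} = \frac{1}{1 + b}$ ($J{\left(b,c \right)} = \frac{1}{1^{-1} + b} = \frac{1}{1 + b}$)
$A{\left(V \right)} = 256$ ($A{\left(V \right)} = \left(5 \cdot 4 - 4\right)^{2} = \left(20 - 4\right)^{2} = 16^{2} = 256$)
$\left(T{\left(-53,J{\left(-3,-6 \right)} \right)} + 1549\right) + A{\left(30 \right)} = \left(-14 + 1549\right) + 256 = 1535 + 256 = 1791$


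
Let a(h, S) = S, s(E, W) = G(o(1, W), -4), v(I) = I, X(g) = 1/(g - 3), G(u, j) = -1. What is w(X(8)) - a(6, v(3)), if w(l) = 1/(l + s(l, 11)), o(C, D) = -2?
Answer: -17/4 ≈ -4.2500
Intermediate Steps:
X(g) = 1/(-3 + g)
s(E, W) = -1
w(l) = 1/(-1 + l) (w(l) = 1/(l - 1) = 1/(-1 + l))
w(X(8)) - a(6, v(3)) = 1/(-1 + 1/(-3 + 8)) - 1*3 = 1/(-1 + 1/5) - 3 = 1/(-1 + ⅕) - 3 = 1/(-⅘) - 3 = -5/4 - 3 = -17/4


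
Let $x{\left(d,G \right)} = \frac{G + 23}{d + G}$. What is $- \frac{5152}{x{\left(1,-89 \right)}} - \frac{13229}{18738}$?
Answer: $- \frac{128730797}{18738} \approx -6870.0$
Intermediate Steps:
$x{\left(d,G \right)} = \frac{23 + G}{G + d}$
$- \frac{5152}{x{\left(1,-89 \right)}} - \frac{13229}{18738} = - \frac{5152}{\frac{1}{-89 + 1} \left(23 - 89\right)} - \frac{13229}{18738} = - \frac{5152}{\frac{1}{-88} \left(-66\right)} - \frac{13229}{18738} = - \frac{5152}{\left(- \frac{1}{88}\right) \left(-66\right)} - \frac{13229}{18738} = - \frac{5152}{\frac{3}{4}} - \frac{13229}{18738} = \left(-5152\right) \frac{4}{3} - \frac{13229}{18738} = - \frac{20608}{3} - \frac{13229}{18738} = - \frac{128730797}{18738}$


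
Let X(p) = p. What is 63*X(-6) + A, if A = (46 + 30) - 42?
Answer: -344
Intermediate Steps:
A = 34 (A = 76 - 42 = 34)
63*X(-6) + A = 63*(-6) + 34 = -378 + 34 = -344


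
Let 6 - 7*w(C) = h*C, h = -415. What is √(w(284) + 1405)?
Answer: 3*√2027 ≈ 135.07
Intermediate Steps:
w(C) = 6/7 + 415*C/7 (w(C) = 6/7 - (-415)*C/7 = 6/7 + 415*C/7)
√(w(284) + 1405) = √((6/7 + (415/7)*284) + 1405) = √((6/7 + 117860/7) + 1405) = √(16838 + 1405) = √18243 = 3*√2027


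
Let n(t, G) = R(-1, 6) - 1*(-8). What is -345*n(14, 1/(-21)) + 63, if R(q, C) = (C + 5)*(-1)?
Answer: 1098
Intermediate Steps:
R(q, C) = -5 - C (R(q, C) = (5 + C)*(-1) = -5 - C)
n(t, G) = -3 (n(t, G) = (-5 - 1*6) - 1*(-8) = (-5 - 6) + 8 = -11 + 8 = -3)
-345*n(14, 1/(-21)) + 63 = -345*(-3) + 63 = 1035 + 63 = 1098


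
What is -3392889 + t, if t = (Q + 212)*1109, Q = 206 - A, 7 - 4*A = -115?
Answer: -5926303/2 ≈ -2.9632e+6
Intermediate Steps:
A = 61/2 (A = 7/4 - ¼*(-115) = 7/4 + 115/4 = 61/2 ≈ 30.500)
Q = 351/2 (Q = 206 - 1*61/2 = 206 - 61/2 = 351/2 ≈ 175.50)
t = 859475/2 (t = (351/2 + 212)*1109 = (775/2)*1109 = 859475/2 ≈ 4.2974e+5)
-3392889 + t = -3392889 + 859475/2 = -5926303/2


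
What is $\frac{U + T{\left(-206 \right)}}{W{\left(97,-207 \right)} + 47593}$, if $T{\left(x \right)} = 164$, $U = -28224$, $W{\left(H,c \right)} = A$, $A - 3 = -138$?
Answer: $- \frac{230}{389} \approx -0.59126$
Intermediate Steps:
$A = -135$ ($A = 3 - 138 = -135$)
$W{\left(H,c \right)} = -135$
$\frac{U + T{\left(-206 \right)}}{W{\left(97,-207 \right)} + 47593} = \frac{-28224 + 164}{-135 + 47593} = - \frac{28060}{47458} = \left(-28060\right) \frac{1}{47458} = - \frac{230}{389}$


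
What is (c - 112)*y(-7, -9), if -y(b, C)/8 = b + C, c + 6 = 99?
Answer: -2432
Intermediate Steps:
c = 93 (c = -6 + 99 = 93)
y(b, C) = -8*C - 8*b (y(b, C) = -8*(b + C) = -8*(C + b) = -8*C - 8*b)
(c - 112)*y(-7, -9) = (93 - 112)*(-8*(-9) - 8*(-7)) = -19*(72 + 56) = -19*128 = -2432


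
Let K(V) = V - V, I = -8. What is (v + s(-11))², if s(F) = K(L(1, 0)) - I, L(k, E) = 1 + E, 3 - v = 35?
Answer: 576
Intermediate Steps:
v = -32 (v = 3 - 1*35 = 3 - 35 = -32)
K(V) = 0
s(F) = 8 (s(F) = 0 - 1*(-8) = 0 + 8 = 8)
(v + s(-11))² = (-32 + 8)² = (-24)² = 576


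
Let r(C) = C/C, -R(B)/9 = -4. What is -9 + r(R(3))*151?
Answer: 142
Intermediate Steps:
R(B) = 36 (R(B) = -9*(-4) = 36)
r(C) = 1
-9 + r(R(3))*151 = -9 + 1*151 = -9 + 151 = 142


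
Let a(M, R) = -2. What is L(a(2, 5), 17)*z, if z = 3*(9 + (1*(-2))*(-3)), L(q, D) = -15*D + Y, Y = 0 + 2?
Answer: -11385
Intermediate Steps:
Y = 2
L(q, D) = 2 - 15*D (L(q, D) = -15*D + 2 = 2 - 15*D)
z = 45 (z = 3*(9 - 2*(-3)) = 3*(9 + 6) = 3*15 = 45)
L(a(2, 5), 17)*z = (2 - 15*17)*45 = (2 - 255)*45 = -253*45 = -11385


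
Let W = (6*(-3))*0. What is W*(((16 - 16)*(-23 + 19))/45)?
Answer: 0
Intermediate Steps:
W = 0 (W = -18*0 = 0)
W*(((16 - 16)*(-23 + 19))/45) = 0*(((16 - 16)*(-23 + 19))/45) = 0*((0*(-4))*(1/45)) = 0*(0*(1/45)) = 0*0 = 0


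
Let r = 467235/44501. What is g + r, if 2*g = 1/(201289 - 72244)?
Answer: 120588725651/11485263090 ≈ 10.499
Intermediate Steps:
r = 467235/44501 (r = 467235*(1/44501) = 467235/44501 ≈ 10.499)
g = 1/258090 (g = 1/(2*(201289 - 72244)) = (½)/129045 = (½)*(1/129045) = 1/258090 ≈ 3.8746e-6)
g + r = 1/258090 + 467235/44501 = 120588725651/11485263090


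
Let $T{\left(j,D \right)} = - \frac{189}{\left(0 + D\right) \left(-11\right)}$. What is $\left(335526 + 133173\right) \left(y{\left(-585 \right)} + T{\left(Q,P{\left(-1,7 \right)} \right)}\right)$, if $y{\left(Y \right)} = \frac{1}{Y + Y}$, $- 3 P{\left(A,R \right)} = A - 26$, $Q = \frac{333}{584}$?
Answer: $\frac{348811477}{390} \approx 8.9439 \cdot 10^{5}$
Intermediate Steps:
$Q = \frac{333}{584}$ ($Q = 333 \cdot \frac{1}{584} = \frac{333}{584} \approx 0.57021$)
$P{\left(A,R \right)} = \frac{26}{3} - \frac{A}{3}$ ($P{\left(A,R \right)} = - \frac{A - 26}{3} = - \frac{-26 + A}{3} = \frac{26}{3} - \frac{A}{3}$)
$y{\left(Y \right)} = \frac{1}{2 Y}$
$T{\left(j,D \right)} = \frac{189}{11 D}$ ($T{\left(j,D \right)} = - \frac{189}{D \left(-11\right)} = - \frac{189}{\left(-11\right) D} = - 189 \left(- \frac{1}{11 D}\right) = \frac{189}{11 D}$)
$\left(335526 + 133173\right) \left(y{\left(-585 \right)} + T{\left(Q,P{\left(-1,7 \right)} \right)}\right) = \left(335526 + 133173\right) \left(\frac{1}{2 \left(-585\right)} + \frac{189}{11 \left(\frac{26}{3} - - \frac{1}{3}\right)}\right) = 468699 \left(\frac{1}{2} \left(- \frac{1}{585}\right) + \frac{189}{11 \left(\frac{26}{3} + \frac{1}{3}\right)}\right) = 468699 \left(- \frac{1}{1170} + \frac{189}{11 \cdot 9}\right) = 468699 \left(- \frac{1}{1170} + \frac{189}{11} \cdot \frac{1}{9}\right) = 468699 \left(- \frac{1}{1170} + \frac{21}{11}\right) = 468699 \cdot \frac{24559}{12870} = \frac{348811477}{390}$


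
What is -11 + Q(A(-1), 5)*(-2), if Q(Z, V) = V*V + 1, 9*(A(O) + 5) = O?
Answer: -63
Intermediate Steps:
A(O) = -5 + O/9
Q(Z, V) = 1 + V**2 (Q(Z, V) = V**2 + 1 = 1 + V**2)
-11 + Q(A(-1), 5)*(-2) = -11 + (1 + 5**2)*(-2) = -11 + (1 + 25)*(-2) = -11 + 26*(-2) = -11 - 52 = -63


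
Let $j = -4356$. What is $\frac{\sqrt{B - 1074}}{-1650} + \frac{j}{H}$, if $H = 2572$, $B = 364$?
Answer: $- \frac{1089}{643} - \frac{i \sqrt{710}}{1650} \approx -1.6936 - 0.016149 i$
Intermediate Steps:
$\frac{\sqrt{B - 1074}}{-1650} + \frac{j}{H} = \frac{\sqrt{364 - 1074}}{-1650} - \frac{4356}{2572} = \sqrt{-710} \left(- \frac{1}{1650}\right) - \frac{1089}{643} = i \sqrt{710} \left(- \frac{1}{1650}\right) - \frac{1089}{643} = - \frac{i \sqrt{710}}{1650} - \frac{1089}{643} = - \frac{1089}{643} - \frac{i \sqrt{710}}{1650}$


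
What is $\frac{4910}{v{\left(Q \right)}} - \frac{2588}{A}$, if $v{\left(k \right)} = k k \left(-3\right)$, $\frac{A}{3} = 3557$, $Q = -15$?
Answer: $- \frac{3609434}{480195} \approx -7.5166$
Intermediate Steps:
$A = 10671$ ($A = 3 \cdot 3557 = 10671$)
$v{\left(k \right)} = - 3 k^{2}$ ($v{\left(k \right)} = k^{2} \left(-3\right) = - 3 k^{2}$)
$\frac{4910}{v{\left(Q \right)}} - \frac{2588}{A} = \frac{4910}{\left(-3\right) \left(-15\right)^{2}} - \frac{2588}{10671} = \frac{4910}{\left(-3\right) 225} - \frac{2588}{10671} = \frac{4910}{-675} - \frac{2588}{10671} = 4910 \left(- \frac{1}{675}\right) - \frac{2588}{10671} = - \frac{982}{135} - \frac{2588}{10671} = - \frac{3609434}{480195}$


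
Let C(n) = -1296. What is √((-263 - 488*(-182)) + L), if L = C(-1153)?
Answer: √87257 ≈ 295.39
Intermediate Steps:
L = -1296
√((-263 - 488*(-182)) + L) = √((-263 - 488*(-182)) - 1296) = √((-263 + 88816) - 1296) = √(88553 - 1296) = √87257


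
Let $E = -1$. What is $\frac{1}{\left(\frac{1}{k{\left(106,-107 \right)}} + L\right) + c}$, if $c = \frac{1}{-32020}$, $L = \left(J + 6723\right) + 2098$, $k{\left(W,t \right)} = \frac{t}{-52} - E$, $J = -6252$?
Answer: $\frac{5091180}{13080906301} \approx 0.00038921$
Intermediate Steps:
$k{\left(W,t \right)} = 1 - \frac{t}{52}$ ($k{\left(W,t \right)} = \frac{t}{-52} - -1 = t \left(- \frac{1}{52}\right) + 1 = - \frac{t}{52} + 1 = 1 - \frac{t}{52}$)
$L = 2569$ ($L = \left(-6252 + 6723\right) + 2098 = 471 + 2098 = 2569$)
$c = - \frac{1}{32020} \approx -3.1231 \cdot 10^{-5}$
$\frac{1}{\left(\frac{1}{k{\left(106,-107 \right)}} + L\right) + c} = \frac{1}{\left(\frac{1}{1 - - \frac{107}{52}} + 2569\right) - \frac{1}{32020}} = \frac{1}{\left(\frac{1}{1 + \frac{107}{52}} + 2569\right) - \frac{1}{32020}} = \frac{1}{\left(\frac{1}{\frac{159}{52}} + 2569\right) - \frac{1}{32020}} = \frac{1}{\left(\frac{52}{159} + 2569\right) - \frac{1}{32020}} = \frac{1}{\frac{408523}{159} - \frac{1}{32020}} = \frac{1}{\frac{13080906301}{5091180}} = \frac{5091180}{13080906301}$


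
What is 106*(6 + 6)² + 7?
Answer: 15271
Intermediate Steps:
106*(6 + 6)² + 7 = 106*12² + 7 = 106*144 + 7 = 15264 + 7 = 15271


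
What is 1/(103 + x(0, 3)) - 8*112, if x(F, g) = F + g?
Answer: -94975/106 ≈ -895.99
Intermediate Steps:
1/(103 + x(0, 3)) - 8*112 = 1/(103 + (0 + 3)) - 8*112 = 1/(103 + 3) - 896 = 1/106 - 896 = -94975/106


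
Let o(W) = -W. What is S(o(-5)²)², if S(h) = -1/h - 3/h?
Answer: 16/625 ≈ 0.025600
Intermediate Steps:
S(h) = -4/h
S(o(-5)²)² = (-4/((-1*(-5))²))² = (-4/(5²))² = (-4/25)² = 16/625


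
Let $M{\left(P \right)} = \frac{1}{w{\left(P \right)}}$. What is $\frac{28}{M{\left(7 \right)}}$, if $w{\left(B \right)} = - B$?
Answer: $-196$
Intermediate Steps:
$M{\left(P \right)} = - \frac{1}{P}$ ($M{\left(P \right)} = \frac{1}{\left(-1\right) P} = - \frac{1}{P}$)
$\frac{28}{M{\left(7 \right)}} = \frac{28}{\left(-1\right) \frac{1}{7}} = \frac{28}{- \frac{1}{7}} = 28 \left(-7\right) = -196$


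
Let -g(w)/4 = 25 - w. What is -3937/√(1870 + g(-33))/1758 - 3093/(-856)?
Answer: 3093/856 - 3937*√182/959868 ≈ 3.5580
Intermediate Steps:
g(w) = -100 + 4*w (g(w) = -4*(25 - w) = -100 + 4*w)
-3937/√(1870 + g(-33))/1758 - 3093/(-856) = -3937/√(1870 + (-100 + 4*(-33)))/1758 - 3093/(-856) = -3937/√(1870 + (-100 - 132))*(1/1758) - 3093*(-1/856) = -3937/√(1870 - 232)*(1/1758) + 3093/856 = -3937*√182/546*(1/1758) + 3093/856 = -3937*√182/959868 + 3093/856 = 3093/856 - 3937*√182/959868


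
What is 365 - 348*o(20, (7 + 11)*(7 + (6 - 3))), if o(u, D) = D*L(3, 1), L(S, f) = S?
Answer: -187555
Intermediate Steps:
o(u, D) = 3*D (o(u, D) = D*3 = 3*D)
365 - 348*o(20, (7 + 11)*(7 + (6 - 3))) = 365 - 1044*(7 + 11)*(7 + (6 - 3)) = 365 - 1044*18*(7 + 3) = 365 - 1044*18*10 = 365 - 1044*180 = 365 - 348*540 = 365 - 187920 = -187555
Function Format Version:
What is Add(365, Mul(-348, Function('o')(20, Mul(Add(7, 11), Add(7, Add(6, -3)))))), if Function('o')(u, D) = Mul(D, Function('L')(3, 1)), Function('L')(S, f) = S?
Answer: -187555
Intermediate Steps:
Function('o')(u, D) = Mul(3, D) (Function('o')(u, D) = Mul(D, 3) = Mul(3, D))
Add(365, Mul(-348, Function('o')(20, Mul(Add(7, 11), Add(7, Add(6, -3)))))) = Add(365, Mul(-348, Mul(3, Mul(Add(7, 11), Add(7, Add(6, -3)))))) = Add(365, Mul(-348, Mul(3, Mul(18, Add(7, 3))))) = Add(365, Mul(-348, Mul(3, Mul(18, 10)))) = Add(365, Mul(-348, Mul(3, 180))) = Add(365, Mul(-348, 540)) = Add(365, -187920) = -187555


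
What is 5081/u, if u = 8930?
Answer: 5081/8930 ≈ 0.56898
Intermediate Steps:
5081/u = 5081/8930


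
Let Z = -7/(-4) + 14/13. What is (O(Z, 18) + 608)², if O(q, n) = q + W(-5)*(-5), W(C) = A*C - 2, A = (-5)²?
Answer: 4196837089/2704 ≈ 1.5521e+6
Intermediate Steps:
A = 25
W(C) = -2 + 25*C (W(C) = 25*C - 2 = -2 + 25*C)
Z = 147/52 (Z = -7*(-¼) + 14*(1/13) = 7/4 + 14/13 = 147/52 ≈ 2.8269)
O(q, n) = 635 + q (O(q, n) = q + (-2 + 25*(-5))*(-5) = q + (-2 - 125)*(-5) = q - 127*(-5) = q + 635 = 635 + q)
(O(Z, 18) + 608)² = ((635 + 147/52) + 608)² = (33167/52 + 608)² = (64783/52)² = 4196837089/2704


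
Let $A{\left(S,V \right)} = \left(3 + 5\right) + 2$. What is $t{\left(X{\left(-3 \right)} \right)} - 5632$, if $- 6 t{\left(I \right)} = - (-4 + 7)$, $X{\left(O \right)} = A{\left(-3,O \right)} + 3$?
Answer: $- \frac{11263}{2} \approx -5631.5$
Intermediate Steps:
$A{\left(S,V \right)} = 10$ ($A{\left(S,V \right)} = 8 + 2 = 10$)
$X{\left(O \right)} = 13$ ($X{\left(O \right)} = 10 + 3 = 13$)
$t{\left(I \right)} = \frac{1}{2}$ ($t{\left(I \right)} = - \frac{\left(-1\right) \left(-4 + 7\right)}{6} = - \frac{\left(-1\right) 3}{6} = \left(- \frac{1}{6}\right) \left(-3\right) = \frac{1}{2}$)
$t{\left(X{\left(-3 \right)} \right)} - 5632 = \frac{1}{2} - 5632 = - \frac{11263}{2}$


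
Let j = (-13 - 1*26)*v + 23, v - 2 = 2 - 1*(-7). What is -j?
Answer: 406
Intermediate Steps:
v = 11 (v = 2 + (2 - 1*(-7)) = 2 + (2 + 7) = 2 + 9 = 11)
j = -406 (j = (-13 - 1*26)*11 + 23 = (-13 - 26)*11 + 23 = -39*11 + 23 = -429 + 23 = -406)
-j = -1*(-406) = 406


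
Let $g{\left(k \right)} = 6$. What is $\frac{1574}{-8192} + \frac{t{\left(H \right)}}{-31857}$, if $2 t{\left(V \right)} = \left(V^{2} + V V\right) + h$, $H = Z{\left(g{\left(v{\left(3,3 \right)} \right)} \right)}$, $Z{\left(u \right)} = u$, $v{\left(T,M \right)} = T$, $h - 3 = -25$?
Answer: $- \frac{25173859}{130486272} \approx -0.19292$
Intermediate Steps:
$h = -22$ ($h = 3 - 25 = -22$)
$H = 6$
$t{\left(V \right)} = -11 + V^{2}$ ($t{\left(V \right)} = \frac{\left(V^{2} + V V\right) - 22}{2} = \frac{\left(V^{2} + V^{2}\right) - 22}{2} = \frac{2 V^{2} - 22}{2} = \frac{-22 + 2 V^{2}}{2} = -11 + V^{2}$)
$\frac{1574}{-8192} + \frac{t{\left(H \right)}}{-31857} = \frac{1574}{-8192} + \frac{-11 + 6^{2}}{-31857} = 1574 \left(- \frac{1}{8192}\right) + \left(-11 + 36\right) \left(- \frac{1}{31857}\right) = - \frac{787}{4096} + 25 \left(- \frac{1}{31857}\right) = - \frac{787}{4096} - \frac{25}{31857} = - \frac{25173859}{130486272}$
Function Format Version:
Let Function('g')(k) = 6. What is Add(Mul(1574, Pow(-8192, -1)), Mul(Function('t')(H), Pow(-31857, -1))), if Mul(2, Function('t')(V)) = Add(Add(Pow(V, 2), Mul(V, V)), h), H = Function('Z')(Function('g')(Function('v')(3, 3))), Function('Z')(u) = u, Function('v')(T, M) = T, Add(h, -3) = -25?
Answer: Rational(-25173859, 130486272) ≈ -0.19292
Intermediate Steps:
h = -22 (h = Add(3, -25) = -22)
H = 6
Function('t')(V) = Add(-11, Pow(V, 2)) (Function('t')(V) = Mul(Rational(1, 2), Add(Add(Pow(V, 2), Mul(V, V)), -22)) = Mul(Rational(1, 2), Add(Add(Pow(V, 2), Pow(V, 2)), -22)) = Mul(Rational(1, 2), Add(Mul(2, Pow(V, 2)), -22)) = Mul(Rational(1, 2), Add(-22, Mul(2, Pow(V, 2)))) = Add(-11, Pow(V, 2)))
Add(Mul(1574, Pow(-8192, -1)), Mul(Function('t')(H), Pow(-31857, -1))) = Add(Mul(1574, Pow(-8192, -1)), Mul(Add(-11, Pow(6, 2)), Pow(-31857, -1))) = Add(Mul(1574, Rational(-1, 8192)), Mul(Add(-11, 36), Rational(-1, 31857))) = Add(Rational(-787, 4096), Mul(25, Rational(-1, 31857))) = Add(Rational(-787, 4096), Rational(-25, 31857)) = Rational(-25173859, 130486272)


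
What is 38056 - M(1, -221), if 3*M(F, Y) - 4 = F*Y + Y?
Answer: 38202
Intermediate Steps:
M(F, Y) = 4/3 + Y/3 + F*Y/3 (M(F, Y) = 4/3 + (F*Y + Y)/3 = 4/3 + (Y + F*Y)/3 = 4/3 + (Y/3 + F*Y/3) = 4/3 + Y/3 + F*Y/3)
38056 - M(1, -221) = 38056 - (4/3 + (⅓)*(-221) + (⅓)*1*(-221)) = 38056 - (4/3 - 221/3 - 221/3) = 38056 - 1*(-146) = 38056 + 146 = 38202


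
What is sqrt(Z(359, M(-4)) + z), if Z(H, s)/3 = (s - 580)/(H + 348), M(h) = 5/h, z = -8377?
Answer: I*sqrt(16753871617)/1414 ≈ 91.539*I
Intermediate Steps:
Z(H, s) = 3*(-580 + s)/(348 + H) (Z(H, s) = 3*((s - 580)/(H + 348)) = 3*((-580 + s)/(348 + H)) = 3*(-580 + s)/(348 + H))
sqrt(Z(359, M(-4)) + z) = sqrt(3*(-580 + 5/(-4))/(348 + 359) - 8377) = sqrt(3*(-580 + 5*(-1/4))/707 - 8377) = sqrt(3*(1/707)*(-580 - 5/4) - 8377) = sqrt(3*(1/707)*(-2325/4) - 8377) = sqrt(-6975/2828 - 8377) = sqrt(-23697131/2828) = I*sqrt(16753871617)/1414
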